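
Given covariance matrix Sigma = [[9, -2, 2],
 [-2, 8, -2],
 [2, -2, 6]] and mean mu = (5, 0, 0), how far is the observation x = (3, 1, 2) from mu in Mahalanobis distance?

Step 1 — centre the observation: (x - mu) = (-2, 1, 2).

Step 2 — invert Sigma (cofactor / det for 3×3, or solve directly):
  Sigma^{-1} = [[0.1236, 0.0225, -0.0337],
 [0.0225, 0.1404, 0.0393],
 [-0.0337, 0.0393, 0.191]].

Step 3 — form the quadratic (x - mu)^T · Sigma^{-1} · (x - mu):
  Sigma^{-1} · (x - mu) = (-0.2921, 0.1742, 0.4888).
  (x - mu)^T · [Sigma^{-1} · (x - mu)] = (-2)·(-0.2921) + (1)·(0.1742) + (2)·(0.4888) = 1.736.

Step 4 — take square root: d = √(1.736) ≈ 1.3176.

d(x, mu) = √(1.736) ≈ 1.3176


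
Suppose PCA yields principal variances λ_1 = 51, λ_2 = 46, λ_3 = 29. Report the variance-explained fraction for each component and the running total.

Step 1 — total variance = trace(Sigma) = Σ λ_i = 51 + 46 + 29 = 126.

Step 2 — fraction explained by component i = λ_i / Σ λ:
  PC1: 51/126 = 0.4048
  PC2: 46/126 = 0.3651
  PC3: 29/126 = 0.2302

Step 3 — cumulative fraction after k components = (λ_1 + ... + λ_k) / Σ λ:
  k = 1: 51/126 = 0.4048
  k = 2: (51 + 46)/126 = 97/126 = 0.7698
  k = 3: (51 + 46 + 29)/126 = 126/126 = 1

Summary (fraction, with percent):

explained: PC1 0.4048 (40.48%), PC2 0.3651 (36.51%), PC3 0.2302 (23.02%);  cumulative: 0.4048, 0.7698, 1


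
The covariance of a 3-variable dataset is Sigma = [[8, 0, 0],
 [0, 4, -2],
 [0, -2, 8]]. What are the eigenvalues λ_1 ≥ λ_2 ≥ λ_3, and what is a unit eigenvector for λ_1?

Step 1 — characteristic polynomial p(λ) = det(λI - Sigma) = λ³ - tr·λ² + c_1·λ - det, where tr = trace, c_1 = sum of the principal 2×2 minors, det = det(Sigma):
  tr = 8 + 4 + 8 = 20,
  c_1 = (8·4 - (0)²) + (8·8 - (0)²) + (4·8 - (-2)²) = 32 + 64 + 28 = 124,
  det = 8·(4·8 - (-2)²) - (0)·((0)·8 - (-2)·(0)) + (0)·((0)·(-2) - 4·(0)) = 8·(28) - (0)·(0) + (0)·(0) = 224.
  So p(λ) = λ³ - 20λ² + 124λ - 224.
Step 2 — look for an integer root (rational root theorem: any rational root is an integer divisor of 224). Testing λ = 8:
  p(8) = 512 - 1280 + 992 - 224 = 0  ✓
  Dividing out (λ - 8): p(λ) = (λ - 8)(λ² - 12λ + 28).
Step 3 — remaining eigenvalues from the quadratic λ² - 12λ + 28 = 0:
  Δ = 12² - 4·28 = 144 - 112 = 32,  λ = (12 ± √32)/2 = (12 ± 5.6569)/2 ≈ 8.8284 or 3.1716.
  Sorted: λ_1 = 8.8284,  λ_2 = 8,  λ_3 = 3.1716  (check: sum = 20 = tr ✓).

Step 4 — unit eigenvector for λ_1 ≈ 8.8284: v spans the null space of (Sigma - λ_1 I), whose rows are
  r_1 = (-0.8284, 0, 0),  r_2 = (0, -4.8284, -2),  r_3 = (0, -2, -0.8284).
  v is orthogonal to every row, so take v ∝ r_1 × r_2 = ((0)·(-2) - (0)·(-4.8284), (0)·(0) - (-0.8284)·(-2), (-0.8284)·(-4.8284) - (0)·(0)) ≈ (0, -1.6569, 4).
  Rescale (multiply by -1 so the first nonzero entry is positive): u = (0, 1.6569, -4).
  ||u|| = √((0)² + (1.6569)² + (-4)²) = √(18.7452) ≈ 4.3296,  v_1 = u/||u|| ≈ (0, 0.3827, -0.9239) (||v_1|| = 1).

λ_1 = 8.8284,  λ_2 = 8,  λ_3 = 3.1716;  v_1 ≈ (0, 0.3827, -0.9239)


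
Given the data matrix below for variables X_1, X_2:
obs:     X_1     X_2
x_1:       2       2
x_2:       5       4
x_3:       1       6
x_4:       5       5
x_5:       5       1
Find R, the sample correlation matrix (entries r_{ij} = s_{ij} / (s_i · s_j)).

Step 1 — column means:
  mean(X_1) = (2 + 5 + 1 + 5 + 5) / 5 = 18/5 = 3.6
  mean(X_2) = (2 + 4 + 6 + 5 + 1) / 5 = 18/5 = 3.6

Step 2 — sample variances and covariances s[i,j] = (1/(n-1)) · Σ_k (x_{k,i} - mean_i) · (x_{k,j} - mean_j), with n-1 = 4:
  s[X_1,X_1] = ((-1.6)·(-1.6) + (1.4)·(1.4) + (-2.6)·(-2.6) + (1.4)·(1.4) + (1.4)·(1.4)) / 4 = 15.2/4 = 3.8
  s[X_1,X_2] = ((-1.6)·(-1.6) + (1.4)·(0.4) + (-2.6)·(2.4) + (1.4)·(1.4) + (1.4)·(-2.6)) / 4 = -4.8/4 = -1.2
  s[X_2,X_2] = ((-1.6)·(-1.6) + (0.4)·(0.4) + (2.4)·(2.4) + (1.4)·(1.4) + (-2.6)·(-2.6)) / 4 = 17.2/4 = 4.3
  Sample standard deviations s_i = √(s[i,i]):
  s(X_1) = √(3.8) = 1.9494
  s(X_2) = √(4.3) = 2.0736

Step 3 — r_{ij} = s_{ij} / (s_i · s_j):
  r[X_1,X_1] = 1 (diagonal).
  r[X_1,X_2] = -1.2 / (1.9494 · 2.0736) = -1.2 / 4.0423 = -0.2969
  r[X_2,X_2] = 1 (diagonal).

R is symmetric with unit diagonal. Assembling:

R = [[1, -0.2969],
 [-0.2969, 1]]


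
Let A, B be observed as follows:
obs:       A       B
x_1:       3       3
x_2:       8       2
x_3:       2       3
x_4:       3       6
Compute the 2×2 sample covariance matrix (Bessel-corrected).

Step 1 — column means:
  mean(A) = (3 + 8 + 2 + 3) / 4 = 16/4 = 4
  mean(B) = (3 + 2 + 3 + 6) / 4 = 14/4 = 3.5

Step 2 — sample covariance S[i,j] = (1/(n-1)) · Σ_k (x_{k,i} - mean_i) · (x_{k,j} - mean_j), with n-1 = 3.
  S[A,A] = ((-1)·(-1) + (4)·(4) + (-2)·(-2) + (-1)·(-1)) / 3 = 22/3 = 7.3333
  S[A,B] = ((-1)·(-0.5) + (4)·(-1.5) + (-2)·(-0.5) + (-1)·(2.5)) / 3 = -7/3 = -2.3333
  S[B,B] = ((-0.5)·(-0.5) + (-1.5)·(-1.5) + (-0.5)·(-0.5) + (2.5)·(2.5)) / 3 = 9/3 = 3

S is symmetric (S[j,i] = S[i,j]). Assembling:

S = [[7.3333, -2.3333],
 [-2.3333, 3]]


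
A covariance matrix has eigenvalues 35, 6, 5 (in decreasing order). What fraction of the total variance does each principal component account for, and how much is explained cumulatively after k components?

Step 1 — total variance = trace(Sigma) = Σ λ_i = 35 + 6 + 5 = 46.

Step 2 — fraction explained by component i = λ_i / Σ λ:
  PC1: 35/46 = 0.7609
  PC2: 6/46 = 0.1304
  PC3: 5/46 = 0.1087

Step 3 — cumulative fraction after k components = (λ_1 + ... + λ_k) / Σ λ:
  k = 1: 35/46 = 0.7609
  k = 2: (35 + 6)/46 = 41/46 = 0.8913
  k = 3: (35 + 6 + 5)/46 = 46/46 = 1

Summary (fraction, with percent):

explained: PC1 0.7609 (76.09%), PC2 0.1304 (13.04%), PC3 0.1087 (10.87%);  cumulative: 0.7609, 0.8913, 1


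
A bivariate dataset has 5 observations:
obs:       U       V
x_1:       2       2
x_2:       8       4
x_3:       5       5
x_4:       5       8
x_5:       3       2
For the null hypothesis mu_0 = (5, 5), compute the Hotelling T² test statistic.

Step 1 — sample mean vector:
  mean(U) = (2 + 8 + 5 + 5 + 3) / 5 = 23/5 = 4.6
  mean(V) = (2 + 4 + 5 + 8 + 2) / 5 = 21/5 = 4.2
  x̄ = (4.6, 4.2),  deviation x̄ - mu_0 = (4.6, 4.2) - (5, 5) = (-0.4, -0.8).

Step 2 — sample covariance matrix, S[i,j] = (1/(n-1)) · Σ_k (x_{k,i} - mean_i) · (x_{k,j} - mean_j), divisor n-1 = 4:
  S[U,U] = ((-2.6)·(-2.6) + (3.4)·(3.4) + (0.4)·(0.4) + (0.4)·(0.4) + (-1.6)·(-1.6)) / 4 = 21.2/4 = 5.3
  S[U,V] = ((-2.6)·(-2.2) + (3.4)·(-0.2) + (0.4)·(0.8) + (0.4)·(3.8) + (-1.6)·(-2.2)) / 4 = 10.4/4 = 2.6
  S[V,V] = ((-2.2)·(-2.2) + (-0.2)·(-0.2) + (0.8)·(0.8) + (3.8)·(3.8) + (-2.2)·(-2.2)) / 4 = 24.8/4 = 6.2
  S = [[5.3, 2.6],
 [2.6, 6.2]].

Step 3 — invert S. det(S) = 5.3·6.2 - (2.6)² = 26.1.
  S^{-1} = (1/det) · [[d, -b], [-b, a]] = [[0.2375, -0.0996],
 [-0.0996, 0.2031]].

Step 4 — quadratic form (x̄ - mu_0)^T · S^{-1} · (x̄ - mu_0):
  S^{-1} · (x̄ - mu_0) = (-0.0153, -0.1226),
  (x̄ - mu_0)^T · [...] = (-0.4)·(-0.0153) + (-0.8)·(-0.1226) = 0.1042.

Step 5 — scale by n: T² = 5 · 0.1042 = 0.5211.

T² ≈ 0.5211


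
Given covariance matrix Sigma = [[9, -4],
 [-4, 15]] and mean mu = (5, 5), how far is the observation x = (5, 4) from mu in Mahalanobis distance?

Step 1 — centre the observation: (x - mu) = (0, -1).

Step 2 — invert Sigma. det(Sigma) = 9·15 - (-4)² = 119.
  Sigma^{-1} = (1/det) · [[d, -b], [-b, a]] = [[0.1261, 0.0336],
 [0.0336, 0.0756]].

Step 3 — form the quadratic (x - mu)^T · Sigma^{-1} · (x - mu):
  Sigma^{-1} · (x - mu) = (-0.0336, -0.0756).
  (x - mu)^T · [Sigma^{-1} · (x - mu)] = (0)·(-0.0336) + (-1)·(-0.0756) = 0.0756.

Step 4 — take square root: d = √(0.0756) ≈ 0.275.

d(x, mu) = √(0.0756) ≈ 0.275


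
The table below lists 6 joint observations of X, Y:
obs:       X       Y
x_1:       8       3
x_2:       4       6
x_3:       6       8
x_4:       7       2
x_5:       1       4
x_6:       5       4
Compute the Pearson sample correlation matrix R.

Step 1 — column means:
  mean(X) = (8 + 4 + 6 + 7 + 1 + 5) / 6 = 31/6 = 5.1667
  mean(Y) = (3 + 6 + 8 + 2 + 4 + 4) / 6 = 27/6 = 4.5

Step 2 — sample variances and covariances s[i,j] = (1/(n-1)) · Σ_k (x_{k,i} - mean_i) · (x_{k,j} - mean_j), with n-1 = 5:
  s[X,X] = ((2.8333)·(2.8333) + (-1.1667)·(-1.1667) + (0.8333)·(0.8333) + (1.8333)·(1.8333) + (-4.1667)·(-4.1667) + (-0.1667)·(-0.1667)) / 5 = 30.8333/5 = 6.1667
  s[X,Y] = ((2.8333)·(-1.5) + (-1.1667)·(1.5) + (0.8333)·(3.5) + (1.8333)·(-2.5) + (-4.1667)·(-0.5) + (-0.1667)·(-0.5)) / 5 = -5.5/5 = -1.1
  s[Y,Y] = ((-1.5)·(-1.5) + (1.5)·(1.5) + (3.5)·(3.5) + (-2.5)·(-2.5) + (-0.5)·(-0.5) + (-0.5)·(-0.5)) / 5 = 23.5/5 = 4.7
  Sample standard deviations s_i = √(s[i,i]):
  s(X) = √(6.1667) = 2.4833
  s(Y) = √(4.7) = 2.1679

Step 3 — r_{ij} = s_{ij} / (s_i · s_j):
  r[X,X] = 1 (diagonal).
  r[X,Y] = -1.1 / (2.4833 · 2.1679) = -1.1 / 5.3836 = -0.2043
  r[Y,Y] = 1 (diagonal).

R is symmetric with unit diagonal. Assembling:

R = [[1, -0.2043],
 [-0.2043, 1]]


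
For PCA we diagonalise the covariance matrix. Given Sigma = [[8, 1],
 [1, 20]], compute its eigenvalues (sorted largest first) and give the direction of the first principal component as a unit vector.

Step 1 — characteristic polynomial of 2×2 Sigma:
  det(Sigma - λI) = λ² - trace · λ + det = 0.
  trace = 8 + 20 = 28, det = 8·20 - (1)² = 159.
Step 2 — discriminant:
  Δ = trace² - 4·det = 784 - 636 = 148.
Step 3 — eigenvalues:
  λ = (trace ± √Δ)/2 = (28 ± 12.1655)/2,
  λ_1 = 20.0828,  λ_2 = 7.9172.

Step 4 — unit eigenvector for λ_1: solve (Sigma - λ_1 I)v = 0. First row:
  (8 - 20.0828)·v_x + (1)·v_y = 0, i.e. (-12.0828)·v_x + (1)·v_y = 0,
  so v ∝ (b, λ_1 - a) = (1, 12.0828) = u.
  ||u|| = √((1)² + (12.0828)²) = √(146.9932) ≈ 12.1241,
  v_1 = u/||u|| ≈ (0.0825, 0.9966) (||v_1|| = 1).

λ_1 = 20.0828,  λ_2 = 7.9172;  v_1 ≈ (0.0825, 0.9966)


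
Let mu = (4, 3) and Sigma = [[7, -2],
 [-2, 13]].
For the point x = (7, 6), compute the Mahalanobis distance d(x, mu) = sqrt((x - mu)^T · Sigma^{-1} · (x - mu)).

Step 1 — centre the observation: (x - mu) = (3, 3).

Step 2 — invert Sigma. det(Sigma) = 7·13 - (-2)² = 87.
  Sigma^{-1} = (1/det) · [[d, -b], [-b, a]] = [[0.1494, 0.023],
 [0.023, 0.0805]].

Step 3 — form the quadratic (x - mu)^T · Sigma^{-1} · (x - mu):
  Sigma^{-1} · (x - mu) = (0.5172, 0.3103).
  (x - mu)^T · [Sigma^{-1} · (x - mu)] = (3)·(0.5172) + (3)·(0.3103) = 2.4828.

Step 4 — take square root: d = √(2.4828) ≈ 1.5757.

d(x, mu) = √(2.4828) ≈ 1.5757


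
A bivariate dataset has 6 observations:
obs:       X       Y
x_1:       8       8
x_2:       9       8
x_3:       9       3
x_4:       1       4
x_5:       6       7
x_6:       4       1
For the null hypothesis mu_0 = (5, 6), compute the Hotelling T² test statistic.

Step 1 — sample mean vector:
  mean(X) = (8 + 9 + 9 + 1 + 6 + 4) / 6 = 37/6 = 6.1667
  mean(Y) = (8 + 8 + 3 + 4 + 7 + 1) / 6 = 31/6 = 5.1667
  x̄ = (6.1667, 5.1667),  deviation x̄ - mu_0 = (6.1667, 5.1667) - (5, 6) = (1.1667, -0.8333).

Step 2 — sample covariance matrix, S[i,j] = (1/(n-1)) · Σ_k (x_{k,i} - mean_i) · (x_{k,j} - mean_j), divisor n-1 = 5:
  S[X,X] = ((1.8333)·(1.8333) + (2.8333)·(2.8333) + (2.8333)·(2.8333) + (-5.1667)·(-5.1667) + (-0.1667)·(-0.1667) + (-2.1667)·(-2.1667)) / 5 = 50.8333/5 = 10.1667
  S[X,Y] = ((1.8333)·(2.8333) + (2.8333)·(2.8333) + (2.8333)·(-2.1667) + (-5.1667)·(-1.1667) + (-0.1667)·(1.8333) + (-2.1667)·(-4.1667)) / 5 = 21.8333/5 = 4.3667
  S[Y,Y] = ((2.8333)·(2.8333) + (2.8333)·(2.8333) + (-2.1667)·(-2.1667) + (-1.1667)·(-1.1667) + (1.8333)·(1.8333) + (-4.1667)·(-4.1667)) / 5 = 42.8333/5 = 8.5667
  S = [[10.1667, 4.3667],
 [4.3667, 8.5667]].

Step 3 — invert S. det(S) = 10.1667·8.5667 - (4.3667)² = 68.0267.
  S^{-1} = (1/det) · [[d, -b], [-b, a]] = [[0.1259, -0.0642],
 [-0.0642, 0.1495]].

Step 4 — quadratic form (x̄ - mu_0)^T · S^{-1} · (x̄ - mu_0):
  S^{-1} · (x̄ - mu_0) = (0.2004, -0.1994),
  (x̄ - mu_0)^T · [...] = (1.1667)·(0.2004) + (-0.8333)·(-0.1994) = 0.4.

Step 5 — scale by n: T² = 6 · 0.4 = 2.4.

T² ≈ 2.4


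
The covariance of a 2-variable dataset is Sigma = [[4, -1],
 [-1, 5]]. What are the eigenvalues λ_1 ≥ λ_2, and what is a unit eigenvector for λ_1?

Step 1 — characteristic polynomial of 2×2 Sigma:
  det(Sigma - λI) = λ² - trace · λ + det = 0.
  trace = 4 + 5 = 9, det = 4·5 - (-1)² = 19.
Step 2 — discriminant:
  Δ = trace² - 4·det = 81 - 76 = 5.
Step 3 — eigenvalues:
  λ = (trace ± √Δ)/2 = (9 ± 2.2361)/2,
  λ_1 = 5.618,  λ_2 = 3.382.

Step 4 — unit eigenvector for λ_1: solve (Sigma - λ_1 I)v = 0. First row:
  (4 - 5.618)·v_x + (-1)·v_y = 0, i.e. (-1.618)·v_x + (-1)·v_y = 0,
  so v ∝ (b, λ_1 - a) = (-1, 1.618); multiply by -1 so the first entry is positive: u = (1, -1.618).
  ||u|| = √((1)² + (-1.618)²) = √(3.618) ≈ 1.9021,
  v_1 = u/||u|| ≈ (0.5257, -0.8507) (||v_1|| = 1).

λ_1 = 5.618,  λ_2 = 3.382;  v_1 ≈ (0.5257, -0.8507)


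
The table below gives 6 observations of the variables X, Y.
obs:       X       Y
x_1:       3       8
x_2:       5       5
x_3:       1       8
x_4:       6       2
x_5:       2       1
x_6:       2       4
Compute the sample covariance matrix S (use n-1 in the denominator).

Step 1 — column means:
  mean(X) = (3 + 5 + 1 + 6 + 2 + 2) / 6 = 19/6 = 3.1667
  mean(Y) = (8 + 5 + 8 + 2 + 1 + 4) / 6 = 28/6 = 4.6667

Step 2 — sample covariance S[i,j] = (1/(n-1)) · Σ_k (x_{k,i} - mean_i) · (x_{k,j} - mean_j), with n-1 = 5.
  S[X,X] = ((-0.1667)·(-0.1667) + (1.8333)·(1.8333) + (-2.1667)·(-2.1667) + (2.8333)·(2.8333) + (-1.1667)·(-1.1667) + (-1.1667)·(-1.1667)) / 5 = 18.8333/5 = 3.7667
  S[X,Y] = ((-0.1667)·(3.3333) + (1.8333)·(0.3333) + (-2.1667)·(3.3333) + (2.8333)·(-2.6667) + (-1.1667)·(-3.6667) + (-1.1667)·(-0.6667)) / 5 = -9.6667/5 = -1.9333
  S[Y,Y] = ((3.3333)·(3.3333) + (0.3333)·(0.3333) + (3.3333)·(3.3333) + (-2.6667)·(-2.6667) + (-3.6667)·(-3.6667) + (-0.6667)·(-0.6667)) / 5 = 43.3333/5 = 8.6667

S is symmetric (S[j,i] = S[i,j]). Assembling:

S = [[3.7667, -1.9333],
 [-1.9333, 8.6667]]


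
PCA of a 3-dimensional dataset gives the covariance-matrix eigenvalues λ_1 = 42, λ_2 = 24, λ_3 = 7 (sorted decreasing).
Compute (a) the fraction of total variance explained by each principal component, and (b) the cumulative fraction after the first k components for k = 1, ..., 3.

Step 1 — total variance = trace(Sigma) = Σ λ_i = 42 + 24 + 7 = 73.

Step 2 — fraction explained by component i = λ_i / Σ λ:
  PC1: 42/73 = 0.5753
  PC2: 24/73 = 0.3288
  PC3: 7/73 = 0.0959

Step 3 — cumulative fraction after k components = (λ_1 + ... + λ_k) / Σ λ:
  k = 1: 42/73 = 0.5753
  k = 2: (42 + 24)/73 = 66/73 = 0.9041
  k = 3: (42 + 24 + 7)/73 = 73/73 = 1

Summary (fraction, with percent):

explained: PC1 0.5753 (57.53%), PC2 0.3288 (32.88%), PC3 0.0959 (9.59%);  cumulative: 0.5753, 0.9041, 1


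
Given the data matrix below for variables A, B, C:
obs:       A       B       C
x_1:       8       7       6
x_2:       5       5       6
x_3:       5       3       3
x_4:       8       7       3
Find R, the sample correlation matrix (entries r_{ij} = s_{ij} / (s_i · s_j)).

Step 1 — column means:
  mean(A) = (8 + 5 + 5 + 8) / 4 = 26/4 = 6.5
  mean(B) = (7 + 5 + 3 + 7) / 4 = 22/4 = 5.5
  mean(C) = (6 + 6 + 3 + 3) / 4 = 18/4 = 4.5

Step 2 — sample variances and covariances s[i,j] = (1/(n-1)) · Σ_k (x_{k,i} - mean_i) · (x_{k,j} - mean_j), with n-1 = 3:
  s[A,A] = ((1.5)·(1.5) + (-1.5)·(-1.5) + (-1.5)·(-1.5) + (1.5)·(1.5)) / 3 = 9/3 = 3
  s[A,B] = ((1.5)·(1.5) + (-1.5)·(-0.5) + (-1.5)·(-2.5) + (1.5)·(1.5)) / 3 = 9/3 = 3
  s[A,C] = ((1.5)·(1.5) + (-1.5)·(1.5) + (-1.5)·(-1.5) + (1.5)·(-1.5)) / 3 = 0/3 = 0
  s[B,B] = ((1.5)·(1.5) + (-0.5)·(-0.5) + (-2.5)·(-2.5) + (1.5)·(1.5)) / 3 = 11/3 = 3.6667
  s[B,C] = ((1.5)·(1.5) + (-0.5)·(1.5) + (-2.5)·(-1.5) + (1.5)·(-1.5)) / 3 = 3/3 = 1
  s[C,C] = ((1.5)·(1.5) + (1.5)·(1.5) + (-1.5)·(-1.5) + (-1.5)·(-1.5)) / 3 = 9/3 = 3
  Sample standard deviations s_i = √(s[i,i]):
  s(A) = √(3) = 1.7321
  s(B) = √(3.6667) = 1.9149
  s(C) = √(3) = 1.7321

Step 3 — r_{ij} = s_{ij} / (s_i · s_j):
  r[A,A] = 1 (diagonal).
  r[A,B] = 3 / (1.7321 · 1.9149) = 3 / 3.3166 = 0.9045
  r[A,C] = 0 / (1.7321 · 1.7321) = 0 / 3 = 0
  r[B,B] = 1 (diagonal).
  r[B,C] = 1 / (1.9149 · 1.7321) = 1 / 3.3166 = 0.3015
  r[C,C] = 1 (diagonal).

R is symmetric with unit diagonal. Assembling:

R = [[1, 0.9045, 0],
 [0.9045, 1, 0.3015],
 [0, 0.3015, 1]]


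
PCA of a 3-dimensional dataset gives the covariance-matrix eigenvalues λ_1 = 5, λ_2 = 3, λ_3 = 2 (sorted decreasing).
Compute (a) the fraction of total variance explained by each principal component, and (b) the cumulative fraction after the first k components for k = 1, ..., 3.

Step 1 — total variance = trace(Sigma) = Σ λ_i = 5 + 3 + 2 = 10.

Step 2 — fraction explained by component i = λ_i / Σ λ:
  PC1: 5/10 = 0.5
  PC2: 3/10 = 0.3
  PC3: 2/10 = 0.2

Step 3 — cumulative fraction after k components = (λ_1 + ... + λ_k) / Σ λ:
  k = 1: 5/10 = 0.5
  k = 2: (5 + 3)/10 = 8/10 = 0.8
  k = 3: (5 + 3 + 2)/10 = 10/10 = 1

Summary (fraction, with percent):

explained: PC1 0.5 (50%), PC2 0.3 (30%), PC3 0.2 (20%);  cumulative: 0.5, 0.8, 1


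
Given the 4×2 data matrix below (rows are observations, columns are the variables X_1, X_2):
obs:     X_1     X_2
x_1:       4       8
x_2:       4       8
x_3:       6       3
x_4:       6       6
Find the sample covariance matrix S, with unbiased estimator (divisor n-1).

Step 1 — column means:
  mean(X_1) = (4 + 4 + 6 + 6) / 4 = 20/4 = 5
  mean(X_2) = (8 + 8 + 3 + 6) / 4 = 25/4 = 6.25

Step 2 — sample covariance S[i,j] = (1/(n-1)) · Σ_k (x_{k,i} - mean_i) · (x_{k,j} - mean_j), with n-1 = 3.
  S[X_1,X_1] = ((-1)·(-1) + (-1)·(-1) + (1)·(1) + (1)·(1)) / 3 = 4/3 = 1.3333
  S[X_1,X_2] = ((-1)·(1.75) + (-1)·(1.75) + (1)·(-3.25) + (1)·(-0.25)) / 3 = -7/3 = -2.3333
  S[X_2,X_2] = ((1.75)·(1.75) + (1.75)·(1.75) + (-3.25)·(-3.25) + (-0.25)·(-0.25)) / 3 = 16.75/3 = 5.5833

S is symmetric (S[j,i] = S[i,j]). Assembling:

S = [[1.3333, -2.3333],
 [-2.3333, 5.5833]]


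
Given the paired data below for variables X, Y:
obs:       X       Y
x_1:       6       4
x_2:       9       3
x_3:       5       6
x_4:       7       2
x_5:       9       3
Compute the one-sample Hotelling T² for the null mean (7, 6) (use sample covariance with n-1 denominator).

Step 1 — sample mean vector:
  mean(X) = (6 + 9 + 5 + 7 + 9) / 5 = 36/5 = 7.2
  mean(Y) = (4 + 3 + 6 + 2 + 3) / 5 = 18/5 = 3.6
  x̄ = (7.2, 3.6),  deviation x̄ - mu_0 = (7.2, 3.6) - (7, 6) = (0.2, -2.4).

Step 2 — sample covariance matrix, S[i,j] = (1/(n-1)) · Σ_k (x_{k,i} - mean_i) · (x_{k,j} - mean_j), divisor n-1 = 4:
  S[X,X] = ((-1.2)·(-1.2) + (1.8)·(1.8) + (-2.2)·(-2.2) + (-0.2)·(-0.2) + (1.8)·(1.8)) / 4 = 12.8/4 = 3.2
  S[X,Y] = ((-1.2)·(0.4) + (1.8)·(-0.6) + (-2.2)·(2.4) + (-0.2)·(-1.6) + (1.8)·(-0.6)) / 4 = -7.6/4 = -1.9
  S[Y,Y] = ((0.4)·(0.4) + (-0.6)·(-0.6) + (2.4)·(2.4) + (-1.6)·(-1.6) + (-0.6)·(-0.6)) / 4 = 9.2/4 = 2.3
  S = [[3.2, -1.9],
 [-1.9, 2.3]].

Step 3 — invert S. det(S) = 3.2·2.3 - (-1.9)² = 3.75.
  S^{-1} = (1/det) · [[d, -b], [-b, a]] = [[0.6133, 0.5067],
 [0.5067, 0.8533]].

Step 4 — quadratic form (x̄ - mu_0)^T · S^{-1} · (x̄ - mu_0):
  S^{-1} · (x̄ - mu_0) = (-1.0933, -1.9467),
  (x̄ - mu_0)^T · [...] = (0.2)·(-1.0933) + (-2.4)·(-1.9467) = 4.4533.

Step 5 — scale by n: T² = 5 · 4.4533 = 22.2667.

T² ≈ 22.2667


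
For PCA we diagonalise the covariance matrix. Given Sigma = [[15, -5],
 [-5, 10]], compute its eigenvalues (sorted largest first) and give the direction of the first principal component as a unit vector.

Step 1 — characteristic polynomial of 2×2 Sigma:
  det(Sigma - λI) = λ² - trace · λ + det = 0.
  trace = 15 + 10 = 25, det = 15·10 - (-5)² = 125.
Step 2 — discriminant:
  Δ = trace² - 4·det = 625 - 500 = 125.
Step 3 — eigenvalues:
  λ = (trace ± √Δ)/2 = (25 ± 11.1803)/2,
  λ_1 = 18.0902,  λ_2 = 6.9098.

Step 4 — unit eigenvector for λ_1: solve (Sigma - λ_1 I)v = 0. First row:
  (15 - 18.0902)·v_x + (-5)·v_y = 0, i.e. (-3.0902)·v_x + (-5)·v_y = 0,
  so v ∝ (b, λ_1 - a) = (-5, 3.0902); multiply by -1 so the first entry is positive: u = (5, -3.0902).
  ||u|| = √((5)² + (-3.0902)²) = √(34.5492) ≈ 5.8779,
  v_1 = u/||u|| ≈ (0.8507, -0.5257) (||v_1|| = 1).

λ_1 = 18.0902,  λ_2 = 6.9098;  v_1 ≈ (0.8507, -0.5257)


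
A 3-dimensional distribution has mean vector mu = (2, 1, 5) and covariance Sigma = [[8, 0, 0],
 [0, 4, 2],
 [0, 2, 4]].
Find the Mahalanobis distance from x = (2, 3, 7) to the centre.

Step 1 — centre the observation: (x - mu) = (0, 2, 2).

Step 2 — invert Sigma (cofactor / det for 3×3, or solve directly):
  Sigma^{-1} = [[0.125, 0, 0],
 [0, 0.3333, -0.1667],
 [0, -0.1667, 0.3333]].

Step 3 — form the quadratic (x - mu)^T · Sigma^{-1} · (x - mu):
  Sigma^{-1} · (x - mu) = (0, 0.3333, 0.3333).
  (x - mu)^T · [Sigma^{-1} · (x - mu)] = (0)·(0) + (2)·(0.3333) + (2)·(0.3333) = 1.3333.

Step 4 — take square root: d = √(1.3333) ≈ 1.1547.

d(x, mu) = √(1.3333) ≈ 1.1547


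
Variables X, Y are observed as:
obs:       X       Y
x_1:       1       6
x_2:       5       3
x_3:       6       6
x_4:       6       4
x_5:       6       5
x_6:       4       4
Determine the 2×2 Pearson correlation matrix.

Step 1 — column means:
  mean(X) = (1 + 5 + 6 + 6 + 6 + 4) / 6 = 28/6 = 4.6667
  mean(Y) = (6 + 3 + 6 + 4 + 5 + 4) / 6 = 28/6 = 4.6667

Step 2 — sample variances and covariances s[i,j] = (1/(n-1)) · Σ_k (x_{k,i} - mean_i) · (x_{k,j} - mean_j), with n-1 = 5:
  s[X,X] = ((-3.6667)·(-3.6667) + (0.3333)·(0.3333) + (1.3333)·(1.3333) + (1.3333)·(1.3333) + (1.3333)·(1.3333) + (-0.6667)·(-0.6667)) / 5 = 19.3333/5 = 3.8667
  s[X,Y] = ((-3.6667)·(1.3333) + (0.3333)·(-1.6667) + (1.3333)·(1.3333) + (1.3333)·(-0.6667) + (1.3333)·(0.3333) + (-0.6667)·(-0.6667)) / 5 = -3.6667/5 = -0.7333
  s[Y,Y] = ((1.3333)·(1.3333) + (-1.6667)·(-1.6667) + (1.3333)·(1.3333) + (-0.6667)·(-0.6667) + (0.3333)·(0.3333) + (-0.6667)·(-0.6667)) / 5 = 7.3333/5 = 1.4667
  Sample standard deviations s_i = √(s[i,i]):
  s(X) = √(3.8667) = 1.9664
  s(Y) = √(1.4667) = 1.2111

Step 3 — r_{ij} = s_{ij} / (s_i · s_j):
  r[X,X] = 1 (diagonal).
  r[X,Y] = -0.7333 / (1.9664 · 1.2111) = -0.7333 / 2.3814 = -0.3079
  r[Y,Y] = 1 (diagonal).

R is symmetric with unit diagonal. Assembling:

R = [[1, -0.3079],
 [-0.3079, 1]]


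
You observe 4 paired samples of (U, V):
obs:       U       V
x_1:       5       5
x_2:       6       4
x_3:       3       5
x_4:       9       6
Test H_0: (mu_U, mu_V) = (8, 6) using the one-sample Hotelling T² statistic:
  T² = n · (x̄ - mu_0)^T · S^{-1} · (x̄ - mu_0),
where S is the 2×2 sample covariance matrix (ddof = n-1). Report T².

Step 1 — sample mean vector:
  mean(U) = (5 + 6 + 3 + 9) / 4 = 23/4 = 5.75
  mean(V) = (5 + 4 + 5 + 6) / 4 = 20/4 = 5
  x̄ = (5.75, 5),  deviation x̄ - mu_0 = (5.75, 5) - (8, 6) = (-2.25, -1).

Step 2 — sample covariance matrix, S[i,j] = (1/(n-1)) · Σ_k (x_{k,i} - mean_i) · (x_{k,j} - mean_j), divisor n-1 = 3:
  S[U,U] = ((-0.75)·(-0.75) + (0.25)·(0.25) + (-2.75)·(-2.75) + (3.25)·(3.25)) / 3 = 18.75/3 = 6.25
  S[U,V] = ((-0.75)·(0) + (0.25)·(-1) + (-2.75)·(0) + (3.25)·(1)) / 3 = 3/3 = 1
  S[V,V] = ((0)·(0) + (-1)·(-1) + (0)·(0) + (1)·(1)) / 3 = 2/3 = 0.6667
  S = [[6.25, 1],
 [1, 0.6667]].

Step 3 — invert S. det(S) = 6.25·0.6667 - (1)² = 3.1667.
  S^{-1} = (1/det) · [[d, -b], [-b, a]] = [[0.2105, -0.3158],
 [-0.3158, 1.9737]].

Step 4 — quadratic form (x̄ - mu_0)^T · S^{-1} · (x̄ - mu_0):
  S^{-1} · (x̄ - mu_0) = (-0.1579, -1.2632),
  (x̄ - mu_0)^T · [...] = (-2.25)·(-0.1579) + (-1)·(-1.2632) = 1.6184.

Step 5 — scale by n: T² = 4 · 1.6184 = 6.4737.

T² ≈ 6.4737


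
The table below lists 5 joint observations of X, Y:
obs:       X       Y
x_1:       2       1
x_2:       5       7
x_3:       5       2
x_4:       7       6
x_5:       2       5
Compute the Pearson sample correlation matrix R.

Step 1 — column means:
  mean(X) = (2 + 5 + 5 + 7 + 2) / 5 = 21/5 = 4.2
  mean(Y) = (1 + 7 + 2 + 6 + 5) / 5 = 21/5 = 4.2

Step 2 — sample variances and covariances s[i,j] = (1/(n-1)) · Σ_k (x_{k,i} - mean_i) · (x_{k,j} - mean_j), with n-1 = 4:
  s[X,X] = ((-2.2)·(-2.2) + (0.8)·(0.8) + (0.8)·(0.8) + (2.8)·(2.8) + (-2.2)·(-2.2)) / 4 = 18.8/4 = 4.7
  s[X,Y] = ((-2.2)·(-3.2) + (0.8)·(2.8) + (0.8)·(-2.2) + (2.8)·(1.8) + (-2.2)·(0.8)) / 4 = 10.8/4 = 2.7
  s[Y,Y] = ((-3.2)·(-3.2) + (2.8)·(2.8) + (-2.2)·(-2.2) + (1.8)·(1.8) + (0.8)·(0.8)) / 4 = 26.8/4 = 6.7
  Sample standard deviations s_i = √(s[i,i]):
  s(X) = √(4.7) = 2.1679
  s(Y) = √(6.7) = 2.5884

Step 3 — r_{ij} = s_{ij} / (s_i · s_j):
  r[X,X] = 1 (diagonal).
  r[X,Y] = 2.7 / (2.1679 · 2.5884) = 2.7 / 5.6116 = 0.4811
  r[Y,Y] = 1 (diagonal).

R is symmetric with unit diagonal. Assembling:

R = [[1, 0.4811],
 [0.4811, 1]]


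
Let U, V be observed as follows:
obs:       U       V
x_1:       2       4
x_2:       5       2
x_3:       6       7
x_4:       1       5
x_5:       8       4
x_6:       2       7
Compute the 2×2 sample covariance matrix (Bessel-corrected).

Step 1 — column means:
  mean(U) = (2 + 5 + 6 + 1 + 8 + 2) / 6 = 24/6 = 4
  mean(V) = (4 + 2 + 7 + 5 + 4 + 7) / 6 = 29/6 = 4.8333

Step 2 — sample covariance S[i,j] = (1/(n-1)) · Σ_k (x_{k,i} - mean_i) · (x_{k,j} - mean_j), with n-1 = 5.
  S[U,U] = ((-2)·(-2) + (1)·(1) + (2)·(2) + (-3)·(-3) + (4)·(4) + (-2)·(-2)) / 5 = 38/5 = 7.6
  S[U,V] = ((-2)·(-0.8333) + (1)·(-2.8333) + (2)·(2.1667) + (-3)·(0.1667) + (4)·(-0.8333) + (-2)·(2.1667)) / 5 = -5/5 = -1
  S[V,V] = ((-0.8333)·(-0.8333) + (-2.8333)·(-2.8333) + (2.1667)·(2.1667) + (0.1667)·(0.1667) + (-0.8333)·(-0.8333) + (2.1667)·(2.1667)) / 5 = 18.8333/5 = 3.7667

S is symmetric (S[j,i] = S[i,j]). Assembling:

S = [[7.6, -1],
 [-1, 3.7667]]


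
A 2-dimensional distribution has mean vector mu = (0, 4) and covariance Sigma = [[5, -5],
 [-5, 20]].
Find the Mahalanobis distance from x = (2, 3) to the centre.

Step 1 — centre the observation: (x - mu) = (2, -1).

Step 2 — invert Sigma. det(Sigma) = 5·20 - (-5)² = 75.
  Sigma^{-1} = (1/det) · [[d, -b], [-b, a]] = [[0.2667, 0.0667],
 [0.0667, 0.0667]].

Step 3 — form the quadratic (x - mu)^T · Sigma^{-1} · (x - mu):
  Sigma^{-1} · (x - mu) = (0.4667, 0.0667).
  (x - mu)^T · [Sigma^{-1} · (x - mu)] = (2)·(0.4667) + (-1)·(0.0667) = 0.8667.

Step 4 — take square root: d = √(0.8667) ≈ 0.9309.

d(x, mu) = √(0.8667) ≈ 0.9309


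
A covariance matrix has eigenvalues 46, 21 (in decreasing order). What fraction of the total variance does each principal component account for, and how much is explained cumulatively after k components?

Step 1 — total variance = trace(Sigma) = Σ λ_i = 46 + 21 = 67.

Step 2 — fraction explained by component i = λ_i / Σ λ:
  PC1: 46/67 = 0.6866
  PC2: 21/67 = 0.3134

Step 3 — cumulative fraction after k components = (λ_1 + ... + λ_k) / Σ λ:
  k = 1: 46/67 = 0.6866
  k = 2: (46 + 21)/67 = 67/67 = 1

Summary (fraction, with percent):

explained: PC1 0.6866 (68.66%), PC2 0.3134 (31.34%);  cumulative: 0.6866, 1


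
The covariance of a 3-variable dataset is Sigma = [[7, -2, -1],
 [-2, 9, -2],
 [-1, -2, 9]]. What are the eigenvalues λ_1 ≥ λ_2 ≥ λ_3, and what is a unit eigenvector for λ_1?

Step 1 — characteristic polynomial p(λ) = det(λI - Sigma) = λ³ - tr·λ² + c_1·λ - det, where tr = trace, c_1 = sum of the principal 2×2 minors, det = det(Sigma):
  tr = 7 + 9 + 9 = 25,
  c_1 = (7·9 - (-2)²) + (7·9 - (-1)²) + (9·9 - (-2)²) = 59 + 62 + 77 = 198,
  det = 7·(9·9 - (-2)²) - (-2)·((-2)·9 - (-2)·(-1)) + (-1)·((-2)·(-2) - 9·(-1)) = 7·(77) - (-2)·(-20) + (-1)·(13) = 486.
  So p(λ) = λ³ - 25λ² + 198λ - 486.
Step 2 — look for an integer root (rational root theorem: any rational root is an integer divisor of 486). Testing λ = 9:
  p(9) = 729 - 2025 + 1782 - 486 = 0  ✓
  Dividing out (λ - 9): p(λ) = (λ - 9)(λ² - 16λ + 54).
Step 3 — remaining eigenvalues from the quadratic λ² - 16λ + 54 = 0:
  Δ = 16² - 4·54 = 256 - 216 = 40,  λ = (16 ± √40)/2 = (16 ± 6.3246)/2 ≈ 11.1623 or 4.8377.
  Sorted: λ_1 = 11.1623,  λ_2 = 9,  λ_3 = 4.8377  (check: sum = 25 = tr ✓).

Step 4 — unit eigenvector for λ_1 ≈ 11.1623: v spans the null space of (Sigma - λ_1 I), whose rows are
  r_1 = (-4.1623, -2, -1),  r_2 = (-2, -2.1623, -2),  r_3 = (-1, -2, -2.1623).
  v is orthogonal to every row, so take v ∝ r_1 × r_2 = ((-2)·(-2) - (-1)·(-2.1623), (-1)·(-2) - (-4.1623)·(-2), (-4.1623)·(-2.1623) - (-2)·(-2)) ≈ (1.8377, -6.3246, 5).
  Let u = (1.8377, -6.3246, 5).
  ||u|| = √((1.8377)² + (-6.3246)² + (5)²) = √(68.3772) ≈ 8.2691,  v_1 = u/||u|| ≈ (0.2222, -0.7648, 0.6047) (||v_1|| = 1).

λ_1 = 11.1623,  λ_2 = 9,  λ_3 = 4.8377;  v_1 ≈ (0.2222, -0.7648, 0.6047)


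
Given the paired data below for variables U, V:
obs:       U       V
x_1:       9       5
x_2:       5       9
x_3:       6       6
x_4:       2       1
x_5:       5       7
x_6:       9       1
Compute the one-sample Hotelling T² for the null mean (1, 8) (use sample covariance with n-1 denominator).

Step 1 — sample mean vector:
  mean(U) = (9 + 5 + 6 + 2 + 5 + 9) / 6 = 36/6 = 6
  mean(V) = (5 + 9 + 6 + 1 + 7 + 1) / 6 = 29/6 = 4.8333
  x̄ = (6, 4.8333),  deviation x̄ - mu_0 = (6, 4.8333) - (1, 8) = (5, -3.1667).

Step 2 — sample covariance matrix, S[i,j] = (1/(n-1)) · Σ_k (x_{k,i} - mean_i) · (x_{k,j} - mean_j), divisor n-1 = 5:
  S[U,U] = ((3)·(3) + (-1)·(-1) + (0)·(0) + (-4)·(-4) + (-1)·(-1) + (3)·(3)) / 5 = 36/5 = 7.2
  S[U,V] = ((3)·(0.1667) + (-1)·(4.1667) + (0)·(1.1667) + (-4)·(-3.8333) + (-1)·(2.1667) + (3)·(-3.8333)) / 5 = -2/5 = -0.4
  S[V,V] = ((0.1667)·(0.1667) + (4.1667)·(4.1667) + (1.1667)·(1.1667) + (-3.8333)·(-3.8333) + (2.1667)·(2.1667) + (-3.8333)·(-3.8333)) / 5 = 52.8333/5 = 10.5667
  S = [[7.2, -0.4],
 [-0.4, 10.5667]].

Step 3 — invert S. det(S) = 7.2·10.5667 - (-0.4)² = 75.92.
  S^{-1} = (1/det) · [[d, -b], [-b, a]] = [[0.1392, 0.0053],
 [0.0053, 0.0948]].

Step 4 — quadratic form (x̄ - mu_0)^T · S^{-1} · (x̄ - mu_0):
  S^{-1} · (x̄ - mu_0) = (0.6792, -0.274),
  (x̄ - mu_0)^T · [...] = (5)·(0.6792) + (-3.1667)·(-0.274) = 4.2637.

Step 5 — scale by n: T² = 6 · 4.2637 = 25.5822.

T² ≈ 25.5822


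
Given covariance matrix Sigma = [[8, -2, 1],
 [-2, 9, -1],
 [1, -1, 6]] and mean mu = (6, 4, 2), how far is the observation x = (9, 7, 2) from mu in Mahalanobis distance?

Step 1 — centre the observation: (x - mu) = (3, 3, 0).

Step 2 — invert Sigma (cofactor / det for 3×3, or solve directly):
  Sigma^{-1} = [[0.1342, 0.0278, -0.0177],
 [0.0278, 0.119, 0.0152],
 [-0.0177, 0.0152, 0.1722]].

Step 3 — form the quadratic (x - mu)^T · Sigma^{-1} · (x - mu):
  Sigma^{-1} · (x - mu) = (0.4861, 0.4405, -0.0076).
  (x - mu)^T · [Sigma^{-1} · (x - mu)] = (3)·(0.4861) + (3)·(0.4405) + (0)·(-0.0076) = 2.7797.

Step 4 — take square root: d = √(2.7797) ≈ 1.6673.

d(x, mu) = √(2.7797) ≈ 1.6673


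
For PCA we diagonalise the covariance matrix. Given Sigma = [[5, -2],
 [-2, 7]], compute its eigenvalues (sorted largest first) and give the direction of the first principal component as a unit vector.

Step 1 — characteristic polynomial of 2×2 Sigma:
  det(Sigma - λI) = λ² - trace · λ + det = 0.
  trace = 5 + 7 = 12, det = 5·7 - (-2)² = 31.
Step 2 — discriminant:
  Δ = trace² - 4·det = 144 - 124 = 20.
Step 3 — eigenvalues:
  λ = (trace ± √Δ)/2 = (12 ± 4.4721)/2,
  λ_1 = 8.2361,  λ_2 = 3.7639.

Step 4 — unit eigenvector for λ_1: solve (Sigma - λ_1 I)v = 0. First row:
  (5 - 8.2361)·v_x + (-2)·v_y = 0, i.e. (-3.2361)·v_x + (-2)·v_y = 0,
  so v ∝ (b, λ_1 - a) = (-2, 3.2361); multiply by -1 so the first entry is positive: u = (2, -3.2361).
  ||u|| = √((2)² + (-3.2361)²) = √(14.4721) ≈ 3.8042,
  v_1 = u/||u|| ≈ (0.5257, -0.8507) (||v_1|| = 1).

λ_1 = 8.2361,  λ_2 = 3.7639;  v_1 ≈ (0.5257, -0.8507)


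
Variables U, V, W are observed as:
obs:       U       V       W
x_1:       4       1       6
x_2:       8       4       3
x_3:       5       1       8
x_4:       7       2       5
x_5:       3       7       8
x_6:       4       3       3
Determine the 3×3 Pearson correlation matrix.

Step 1 — column means:
  mean(U) = (4 + 8 + 5 + 7 + 3 + 4) / 6 = 31/6 = 5.1667
  mean(V) = (1 + 4 + 1 + 2 + 7 + 3) / 6 = 18/6 = 3
  mean(W) = (6 + 3 + 8 + 5 + 8 + 3) / 6 = 33/6 = 5.5

Step 2 — sample variances and covariances s[i,j] = (1/(n-1)) · Σ_k (x_{k,i} - mean_i) · (x_{k,j} - mean_j), with n-1 = 5:
  s[U,U] = ((-1.1667)·(-1.1667) + (2.8333)·(2.8333) + (-0.1667)·(-0.1667) + (1.8333)·(1.8333) + (-2.1667)·(-2.1667) + (-1.1667)·(-1.1667)) / 5 = 18.8333/5 = 3.7667
  s[U,V] = ((-1.1667)·(-2) + (2.8333)·(1) + (-0.1667)·(-2) + (1.8333)·(-1) + (-2.1667)·(4) + (-1.1667)·(0)) / 5 = -5/5 = -1
  s[U,W] = ((-1.1667)·(0.5) + (2.8333)·(-2.5) + (-0.1667)·(2.5) + (1.8333)·(-0.5) + (-2.1667)·(2.5) + (-1.1667)·(-2.5)) / 5 = -11.5/5 = -2.3
  s[V,V] = ((-2)·(-2) + (1)·(1) + (-2)·(-2) + (-1)·(-1) + (4)·(4) + (0)·(0)) / 5 = 26/5 = 5.2
  s[V,W] = ((-2)·(0.5) + (1)·(-2.5) + (-2)·(2.5) + (-1)·(-0.5) + (4)·(2.5) + (0)·(-2.5)) / 5 = 2/5 = 0.4
  s[W,W] = ((0.5)·(0.5) + (-2.5)·(-2.5) + (2.5)·(2.5) + (-0.5)·(-0.5) + (2.5)·(2.5) + (-2.5)·(-2.5)) / 5 = 25.5/5 = 5.1
  Sample standard deviations s_i = √(s[i,i]):
  s(U) = √(3.7667) = 1.9408
  s(V) = √(5.2) = 2.2804
  s(W) = √(5.1) = 2.2583

Step 3 — r_{ij} = s_{ij} / (s_i · s_j):
  r[U,U] = 1 (diagonal).
  r[U,V] = -1 / (1.9408 · 2.2804) = -1 / 4.4257 = -0.226
  r[U,W] = -2.3 / (1.9408 · 2.2583) = -2.3 / 4.3829 = -0.5248
  r[V,V] = 1 (diagonal).
  r[V,W] = 0.4 / (2.2804 · 2.2583) = 0.4 / 5.1498 = 0.0777
  r[W,W] = 1 (diagonal).

R is symmetric with unit diagonal. Assembling:

R = [[1, -0.226, -0.5248],
 [-0.226, 1, 0.0777],
 [-0.5248, 0.0777, 1]]


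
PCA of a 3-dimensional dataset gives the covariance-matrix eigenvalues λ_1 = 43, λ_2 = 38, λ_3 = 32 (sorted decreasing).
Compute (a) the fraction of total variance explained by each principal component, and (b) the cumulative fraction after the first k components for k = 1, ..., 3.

Step 1 — total variance = trace(Sigma) = Σ λ_i = 43 + 38 + 32 = 113.

Step 2 — fraction explained by component i = λ_i / Σ λ:
  PC1: 43/113 = 0.3805
  PC2: 38/113 = 0.3363
  PC3: 32/113 = 0.2832

Step 3 — cumulative fraction after k components = (λ_1 + ... + λ_k) / Σ λ:
  k = 1: 43/113 = 0.3805
  k = 2: (43 + 38)/113 = 81/113 = 0.7168
  k = 3: (43 + 38 + 32)/113 = 113/113 = 1

Summary (fraction, with percent):

explained: PC1 0.3805 (38.05%), PC2 0.3363 (33.63%), PC3 0.2832 (28.32%);  cumulative: 0.3805, 0.7168, 1


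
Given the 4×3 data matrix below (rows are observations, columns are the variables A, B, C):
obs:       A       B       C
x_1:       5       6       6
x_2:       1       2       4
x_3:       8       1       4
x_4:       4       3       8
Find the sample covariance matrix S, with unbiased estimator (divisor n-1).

Step 1 — column means:
  mean(A) = (5 + 1 + 8 + 4) / 4 = 18/4 = 4.5
  mean(B) = (6 + 2 + 1 + 3) / 4 = 12/4 = 3
  mean(C) = (6 + 4 + 4 + 8) / 4 = 22/4 = 5.5

Step 2 — sample covariance S[i,j] = (1/(n-1)) · Σ_k (x_{k,i} - mean_i) · (x_{k,j} - mean_j), with n-1 = 3.
  S[A,A] = ((0.5)·(0.5) + (-3.5)·(-3.5) + (3.5)·(3.5) + (-0.5)·(-0.5)) / 3 = 25/3 = 8.3333
  S[A,B] = ((0.5)·(3) + (-3.5)·(-1) + (3.5)·(-2) + (-0.5)·(0)) / 3 = -2/3 = -0.6667
  S[A,C] = ((0.5)·(0.5) + (-3.5)·(-1.5) + (3.5)·(-1.5) + (-0.5)·(2.5)) / 3 = -1/3 = -0.3333
  S[B,B] = ((3)·(3) + (-1)·(-1) + (-2)·(-2) + (0)·(0)) / 3 = 14/3 = 4.6667
  S[B,C] = ((3)·(0.5) + (-1)·(-1.5) + (-2)·(-1.5) + (0)·(2.5)) / 3 = 6/3 = 2
  S[C,C] = ((0.5)·(0.5) + (-1.5)·(-1.5) + (-1.5)·(-1.5) + (2.5)·(2.5)) / 3 = 11/3 = 3.6667

S is symmetric (S[j,i] = S[i,j]). Assembling:

S = [[8.3333, -0.6667, -0.3333],
 [-0.6667, 4.6667, 2],
 [-0.3333, 2, 3.6667]]


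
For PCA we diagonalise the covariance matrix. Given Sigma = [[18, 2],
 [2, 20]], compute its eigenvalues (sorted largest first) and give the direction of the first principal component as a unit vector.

Step 1 — characteristic polynomial of 2×2 Sigma:
  det(Sigma - λI) = λ² - trace · λ + det = 0.
  trace = 18 + 20 = 38, det = 18·20 - (2)² = 356.
Step 2 — discriminant:
  Δ = trace² - 4·det = 1444 - 1424 = 20.
Step 3 — eigenvalues:
  λ = (trace ± √Δ)/2 = (38 ± 4.4721)/2,
  λ_1 = 21.2361,  λ_2 = 16.7639.

Step 4 — unit eigenvector for λ_1: solve (Sigma - λ_1 I)v = 0. First row:
  (18 - 21.2361)·v_x + (2)·v_y = 0, i.e. (-3.2361)·v_x + (2)·v_y = 0,
  so v ∝ (b, λ_1 - a) = (2, 3.2361) = u.
  ||u|| = √((2)² + (3.2361)²) = √(14.4721) ≈ 3.8042,
  v_1 = u/||u|| ≈ (0.5257, 0.8507) (||v_1|| = 1).

λ_1 = 21.2361,  λ_2 = 16.7639;  v_1 ≈ (0.5257, 0.8507)


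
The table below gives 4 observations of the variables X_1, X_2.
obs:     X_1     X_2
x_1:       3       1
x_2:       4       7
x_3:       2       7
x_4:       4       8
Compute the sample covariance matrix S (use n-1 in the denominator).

Step 1 — column means:
  mean(X_1) = (3 + 4 + 2 + 4) / 4 = 13/4 = 3.25
  mean(X_2) = (1 + 7 + 7 + 8) / 4 = 23/4 = 5.75

Step 2 — sample covariance S[i,j] = (1/(n-1)) · Σ_k (x_{k,i} - mean_i) · (x_{k,j} - mean_j), with n-1 = 3.
  S[X_1,X_1] = ((-0.25)·(-0.25) + (0.75)·(0.75) + (-1.25)·(-1.25) + (0.75)·(0.75)) / 3 = 2.75/3 = 0.9167
  S[X_1,X_2] = ((-0.25)·(-4.75) + (0.75)·(1.25) + (-1.25)·(1.25) + (0.75)·(2.25)) / 3 = 2.25/3 = 0.75
  S[X_2,X_2] = ((-4.75)·(-4.75) + (1.25)·(1.25) + (1.25)·(1.25) + (2.25)·(2.25)) / 3 = 30.75/3 = 10.25

S is symmetric (S[j,i] = S[i,j]). Assembling:

S = [[0.9167, 0.75],
 [0.75, 10.25]]


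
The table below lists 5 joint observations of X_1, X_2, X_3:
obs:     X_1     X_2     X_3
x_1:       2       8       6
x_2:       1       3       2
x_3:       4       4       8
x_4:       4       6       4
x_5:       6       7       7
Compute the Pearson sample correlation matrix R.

Step 1 — column means:
  mean(X_1) = (2 + 1 + 4 + 4 + 6) / 5 = 17/5 = 3.4
  mean(X_2) = (8 + 3 + 4 + 6 + 7) / 5 = 28/5 = 5.6
  mean(X_3) = (6 + 2 + 8 + 4 + 7) / 5 = 27/5 = 5.4

Step 2 — sample variances and covariances s[i,j] = (1/(n-1)) · Σ_k (x_{k,i} - mean_i) · (x_{k,j} - mean_j), with n-1 = 4:
  s[X_1,X_1] = ((-1.4)·(-1.4) + (-2.4)·(-2.4) + (0.6)·(0.6) + (0.6)·(0.6) + (2.6)·(2.6)) / 4 = 15.2/4 = 3.8
  s[X_1,X_2] = ((-1.4)·(2.4) + (-2.4)·(-2.6) + (0.6)·(-1.6) + (0.6)·(0.4) + (2.6)·(1.4)) / 4 = 5.8/4 = 1.45
  s[X_1,X_3] = ((-1.4)·(0.6) + (-2.4)·(-3.4) + (0.6)·(2.6) + (0.6)·(-1.4) + (2.6)·(1.6)) / 4 = 12.2/4 = 3.05
  s[X_2,X_2] = ((2.4)·(2.4) + (-2.6)·(-2.6) + (-1.6)·(-1.6) + (0.4)·(0.4) + (1.4)·(1.4)) / 4 = 17.2/4 = 4.3
  s[X_2,X_3] = ((2.4)·(0.6) + (-2.6)·(-3.4) + (-1.6)·(2.6) + (0.4)·(-1.4) + (1.4)·(1.6)) / 4 = 7.8/4 = 1.95
  s[X_3,X_3] = ((0.6)·(0.6) + (-3.4)·(-3.4) + (2.6)·(2.6) + (-1.4)·(-1.4) + (1.6)·(1.6)) / 4 = 23.2/4 = 5.8
  Sample standard deviations s_i = √(s[i,i]):
  s(X_1) = √(3.8) = 1.9494
  s(X_2) = √(4.3) = 2.0736
  s(X_3) = √(5.8) = 2.4083

Step 3 — r_{ij} = s_{ij} / (s_i · s_j):
  r[X_1,X_1] = 1 (diagonal).
  r[X_1,X_2] = 1.45 / (1.9494 · 2.0736) = 1.45 / 4.0423 = 0.3587
  r[X_1,X_3] = 3.05 / (1.9494 · 2.4083) = 3.05 / 4.6947 = 0.6497
  r[X_2,X_2] = 1 (diagonal).
  r[X_2,X_3] = 1.95 / (2.0736 · 2.4083) = 1.95 / 4.994 = 0.3905
  r[X_3,X_3] = 1 (diagonal).

R is symmetric with unit diagonal. Assembling:

R = [[1, 0.3587, 0.6497],
 [0.3587, 1, 0.3905],
 [0.6497, 0.3905, 1]]


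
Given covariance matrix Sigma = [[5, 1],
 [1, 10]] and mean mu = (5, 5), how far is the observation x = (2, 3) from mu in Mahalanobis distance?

Step 1 — centre the observation: (x - mu) = (-3, -2).

Step 2 — invert Sigma. det(Sigma) = 5·10 - (1)² = 49.
  Sigma^{-1} = (1/det) · [[d, -b], [-b, a]] = [[0.2041, -0.0204],
 [-0.0204, 0.102]].

Step 3 — form the quadratic (x - mu)^T · Sigma^{-1} · (x - mu):
  Sigma^{-1} · (x - mu) = (-0.5714, -0.1429).
  (x - mu)^T · [Sigma^{-1} · (x - mu)] = (-3)·(-0.5714) + (-2)·(-0.1429) = 2.

Step 4 — take square root: d = √(2) ≈ 1.4142.

d(x, mu) = √(2) ≈ 1.4142
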